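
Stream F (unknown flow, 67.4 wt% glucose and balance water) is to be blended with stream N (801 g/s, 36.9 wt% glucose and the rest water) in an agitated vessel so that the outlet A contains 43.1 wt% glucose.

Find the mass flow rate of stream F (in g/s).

204.4 g/s

Let F be the unknown flow. Total out = 801 + F.
glucose balance: 295.57 + 0.674·F = 0.431·(801 + F)
(0.674 − 0.431)·F = 0.431×801 − 295.57 = 49.662
F = 49.662 / 0.243 = 204.37 g/s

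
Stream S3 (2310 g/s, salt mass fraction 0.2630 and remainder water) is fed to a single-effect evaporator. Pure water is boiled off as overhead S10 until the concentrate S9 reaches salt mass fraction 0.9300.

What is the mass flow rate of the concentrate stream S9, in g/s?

salt is conserved: 2310×0.263 = 607.53 g/s all reports to the concentrate.
Concentrate = 607.53/(target fraction) = 653.26 g/s.

653.3 g/s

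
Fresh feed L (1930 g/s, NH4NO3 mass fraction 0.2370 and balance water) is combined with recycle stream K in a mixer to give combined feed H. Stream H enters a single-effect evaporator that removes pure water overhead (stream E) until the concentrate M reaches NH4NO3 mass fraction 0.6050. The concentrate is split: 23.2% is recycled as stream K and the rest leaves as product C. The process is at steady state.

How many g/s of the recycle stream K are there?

228.4 g/s

Overall NH4NO3 balance (none leaves overhead): NH4NO3 in fresh feed = NH4NO3 in product, i.e. 1930×0.237 = (1−0.232)·M·0.605.
M = 457.41/(0.605×0.768) = 984.44 g/s.
Recycle K = 0.232×984.44 = 228.39 g/s.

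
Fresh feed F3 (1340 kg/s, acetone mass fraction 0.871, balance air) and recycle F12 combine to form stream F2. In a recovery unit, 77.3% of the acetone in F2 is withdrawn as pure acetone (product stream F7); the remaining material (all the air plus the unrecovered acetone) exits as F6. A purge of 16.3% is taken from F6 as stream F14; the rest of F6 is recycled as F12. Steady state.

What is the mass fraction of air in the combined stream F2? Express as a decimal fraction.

air enters only via F3 and leaves only via the purge: 1340×0.129 = 0.163×(air in F6), and the recovery unit passes all air, so air in F2 = air in F6 = 1060.5 kg/s.
acetone in F2: m_A = 1340×0.871 + (1−0.163)·(1−0.773)·m_A, so m_A = 1167.1/0.8100 = 1440.9 kg/s.
F2 = 1440.9 + 1060.5 = 2501.4 kg/s.
air fraction in F2 = 1060.5/2501.4 = 0.424.

0.424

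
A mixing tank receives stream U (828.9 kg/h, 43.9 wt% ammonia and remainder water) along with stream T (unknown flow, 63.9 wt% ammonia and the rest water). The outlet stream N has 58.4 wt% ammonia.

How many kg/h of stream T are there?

2185 kg/h

Let T be the unknown flow. Total out = 828.9 + T.
ammonia balance: 363.89 + 0.639·T = 0.584·(828.9 + T)
(0.639 − 0.584)·T = 0.584×828.9 − 363.89 = 120.19
T = 120.19 / 0.055 = 2185.3 kg/h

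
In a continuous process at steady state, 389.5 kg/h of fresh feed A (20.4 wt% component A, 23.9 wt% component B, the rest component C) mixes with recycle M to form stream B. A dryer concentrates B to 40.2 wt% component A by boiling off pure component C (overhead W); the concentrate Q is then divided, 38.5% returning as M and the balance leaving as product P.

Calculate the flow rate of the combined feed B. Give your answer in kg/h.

513.2 kg/h

Overall component A balance (none leaves overhead): component A in fresh feed = component A in product, i.e. 389.5×0.204 = (1−0.385)·Q·0.402.
Q = 79.458/(0.402×0.615) = 321.39 kg/h.
Recycle M = 0.385×321.39 = 123.74 kg/h.
Combined feed B = 389.5 + 123.74 = 513.24 kg/h.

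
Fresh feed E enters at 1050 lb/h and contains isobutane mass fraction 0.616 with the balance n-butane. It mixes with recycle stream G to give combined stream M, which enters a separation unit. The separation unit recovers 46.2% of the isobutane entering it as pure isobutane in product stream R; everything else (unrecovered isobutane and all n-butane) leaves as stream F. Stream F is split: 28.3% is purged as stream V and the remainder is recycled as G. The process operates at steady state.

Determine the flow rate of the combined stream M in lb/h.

2478 lb/h

n-butane enters only via E and leaves only via the purge: 1050×0.384 = 0.283×(n-butane in F), and the separation unit passes all n-butane, so n-butane in M = n-butane in F = 1424.7 lb/h.
isobutane in M: m_A = 1050×0.616 + (1−0.283)·(1−0.462)·m_A, so m_A = 646.8/0.6143 = 1053 lb/h.
M = 1053 + 1424.7 = 2477.7 lb/h.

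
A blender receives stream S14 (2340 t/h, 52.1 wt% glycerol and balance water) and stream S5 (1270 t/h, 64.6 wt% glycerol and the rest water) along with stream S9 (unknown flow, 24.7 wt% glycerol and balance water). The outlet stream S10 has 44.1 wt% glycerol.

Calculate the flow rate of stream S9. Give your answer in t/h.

Let S9 be the unknown flow. Total out = 3610 + S9.
glycerol balance: 2039.6 + 0.247·S9 = 0.441·(3610 + S9)
(0.247 − 0.441)·S9 = 0.441×3610 − 2039.6 = -447.55
S9 = -447.55 / -0.194 = 2307 t/h

2307 t/h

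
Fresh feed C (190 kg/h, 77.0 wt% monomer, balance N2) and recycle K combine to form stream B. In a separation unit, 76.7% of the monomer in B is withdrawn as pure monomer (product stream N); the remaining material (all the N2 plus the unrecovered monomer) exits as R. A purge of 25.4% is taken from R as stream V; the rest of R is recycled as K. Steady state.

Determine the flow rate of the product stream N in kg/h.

135.8 kg/h

monomer in B: m_A = 190×0.770 + (1−0.254)·(1−0.767)·m_A, so m_A = 146.3/0.8262 = 177.08 kg/h.
Product N = 0.767×177.08 = 135.82 kg/h.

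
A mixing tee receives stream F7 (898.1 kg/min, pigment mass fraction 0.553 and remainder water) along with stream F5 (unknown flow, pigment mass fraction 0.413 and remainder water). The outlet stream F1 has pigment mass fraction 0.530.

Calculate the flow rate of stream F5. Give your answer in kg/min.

176.5 kg/min

Let F5 be the unknown flow. Total out = 898.1 + F5.
pigment balance: 496.65 + 0.413·F5 = 0.530·(898.1 + F5)
(0.413 − 0.530)·F5 = 0.530×898.1 − 496.65 = -20.656
F5 = -20.656 / -0.117 = 176.55 kg/min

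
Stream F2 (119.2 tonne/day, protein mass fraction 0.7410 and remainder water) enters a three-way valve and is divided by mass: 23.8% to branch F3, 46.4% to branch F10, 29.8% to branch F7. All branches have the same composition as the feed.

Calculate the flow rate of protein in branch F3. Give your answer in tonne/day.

Branch F3 total = 0.238×119.2 = 28.37 tonne/day.
protein in F3 = 0.741×28.37 = 21.022 tonne/day.

21.02 tonne/day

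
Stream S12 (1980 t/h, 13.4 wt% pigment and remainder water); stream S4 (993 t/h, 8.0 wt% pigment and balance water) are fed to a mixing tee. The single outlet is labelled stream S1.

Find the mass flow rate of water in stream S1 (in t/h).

water out = water in = 1980×0.866 + 993×0.920 = 2628.2 t/h.

2628 t/h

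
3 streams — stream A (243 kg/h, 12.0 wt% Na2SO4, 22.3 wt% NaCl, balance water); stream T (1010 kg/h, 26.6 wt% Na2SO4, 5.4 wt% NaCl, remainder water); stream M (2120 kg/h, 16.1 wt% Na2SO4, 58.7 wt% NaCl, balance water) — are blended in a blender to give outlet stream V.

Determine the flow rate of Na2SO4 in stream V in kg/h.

Na2SO4 out = Na2SO4 in = 243×0.120 + 1010×0.266 + 2120×0.161 = 639.14 kg/h.

639.1 kg/h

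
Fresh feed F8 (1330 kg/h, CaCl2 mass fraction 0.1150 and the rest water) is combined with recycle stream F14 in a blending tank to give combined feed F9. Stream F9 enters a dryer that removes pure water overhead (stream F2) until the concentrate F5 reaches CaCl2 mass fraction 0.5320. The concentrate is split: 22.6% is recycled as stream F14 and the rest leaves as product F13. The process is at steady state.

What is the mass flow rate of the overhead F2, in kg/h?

1042 kg/h

Overall CaCl2 balance (none leaves overhead): CaCl2 in fresh feed = CaCl2 in product, i.e. 1330×0.115 = (1−0.226)·F5·0.532.
F5 = 152.95/(0.532×0.774) = 371.45 kg/h.
Recycle F14 = 0.226×371.45 = 83.947 kg/h.
Combined feed F9 = 1330 + 83.947 = 1413.9 kg/h.
Overhead F2 = F9 − F5 = 1413.9 − 371.45 = 1042.5 kg/h.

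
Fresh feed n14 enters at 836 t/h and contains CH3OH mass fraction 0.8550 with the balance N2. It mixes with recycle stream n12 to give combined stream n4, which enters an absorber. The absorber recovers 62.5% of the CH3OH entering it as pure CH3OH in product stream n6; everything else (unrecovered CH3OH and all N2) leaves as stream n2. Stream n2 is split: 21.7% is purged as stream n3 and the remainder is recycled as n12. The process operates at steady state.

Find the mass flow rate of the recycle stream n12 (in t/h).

N2 enters only via n14 and leaves only via the purge: 836×0.145 = 0.217×(N2 in n2), and the absorber passes all N2, so N2 in n4 = N2 in n2 = 558.62 t/h.
CH3OH in n4: m_A = 836×0.855 + (1−0.217)·(1−0.625)·m_A, so m_A = 714.78/0.7064 = 1011.9 t/h.
n2 = (1−0.625)×1011.9 + 558.62 = 938.08 t/h.
Recycle n12 = (1−0.217)×938.08 = 734.52 t/h.

734.5 t/h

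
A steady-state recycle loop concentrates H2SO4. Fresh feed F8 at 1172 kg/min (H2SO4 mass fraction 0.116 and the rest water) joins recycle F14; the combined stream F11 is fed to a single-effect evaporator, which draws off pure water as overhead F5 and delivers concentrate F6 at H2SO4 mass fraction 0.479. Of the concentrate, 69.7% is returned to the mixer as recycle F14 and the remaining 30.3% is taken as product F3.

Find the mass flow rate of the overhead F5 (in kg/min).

Overall H2SO4 balance (none leaves overhead): H2SO4 in fresh feed = H2SO4 in product, i.e. 1172×0.116 = (1−0.697)·F6·0.479.
F6 = 135.95/(0.479×0.303) = 936.71 kg/min.
Recycle F14 = 0.697×936.71 = 652.89 kg/min.
Combined feed F11 = 1172 + 652.89 = 1824.9 kg/min.
Overhead F5 = F11 − F6 = 1824.9 − 936.71 = 888.18 kg/min.

888.2 kg/min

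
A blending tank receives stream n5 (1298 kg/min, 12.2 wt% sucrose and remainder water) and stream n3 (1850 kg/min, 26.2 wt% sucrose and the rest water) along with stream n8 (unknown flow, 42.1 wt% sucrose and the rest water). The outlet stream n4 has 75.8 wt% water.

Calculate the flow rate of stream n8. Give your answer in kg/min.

663.5 kg/min

Let n8 be the unknown flow. Total out = 3148 + n8.
water balance: 2504.9 + 0.579·n8 = 0.758·(3148 + n8)
(0.579 − 0.758)·n8 = 0.758×3148 − 2504.9 = -118.76
n8 = -118.76 / -0.179 = 663.46 kg/min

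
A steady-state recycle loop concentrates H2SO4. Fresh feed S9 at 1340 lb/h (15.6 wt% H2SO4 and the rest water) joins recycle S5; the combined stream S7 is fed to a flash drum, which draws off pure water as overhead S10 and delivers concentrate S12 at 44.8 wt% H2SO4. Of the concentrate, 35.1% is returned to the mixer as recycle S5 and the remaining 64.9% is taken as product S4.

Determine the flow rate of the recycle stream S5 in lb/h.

Overall H2SO4 balance (none leaves overhead): H2SO4 in fresh feed = H2SO4 in product, i.e. 1340×0.156 = (1−0.351)·S12·0.448.
S12 = 209.04/(0.448×0.649) = 718.96 lb/h.
Recycle S5 = 0.351×718.96 = 252.36 lb/h.

252.4 lb/h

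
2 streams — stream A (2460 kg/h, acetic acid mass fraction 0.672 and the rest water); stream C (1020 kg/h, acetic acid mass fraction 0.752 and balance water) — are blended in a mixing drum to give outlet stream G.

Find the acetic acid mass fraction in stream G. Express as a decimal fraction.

0.695

Total flow out = 2460 + 1020 = 3480 kg/h.
acetic acid in = 2460×0.672 + 1020×0.752 = 2420.2 kg/h.
acetic acid mass fraction in G = 2420.2/3480 = 0.695.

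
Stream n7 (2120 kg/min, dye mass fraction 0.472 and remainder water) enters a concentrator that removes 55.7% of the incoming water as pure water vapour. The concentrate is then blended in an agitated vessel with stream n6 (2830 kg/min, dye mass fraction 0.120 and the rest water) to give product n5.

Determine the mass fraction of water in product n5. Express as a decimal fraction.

0.690

Vapour removed = 0.557×0.528×2120 = 623.48 kg/min; concentrate = 1496.5 kg/min.
water reaching the mixer = 495.88 (from concentrate) + 2830×0.880 = 2986.3 kg/min.
Product flow = 1496.5 + 2830 = 4326.5 kg/min; water fraction = 0.690.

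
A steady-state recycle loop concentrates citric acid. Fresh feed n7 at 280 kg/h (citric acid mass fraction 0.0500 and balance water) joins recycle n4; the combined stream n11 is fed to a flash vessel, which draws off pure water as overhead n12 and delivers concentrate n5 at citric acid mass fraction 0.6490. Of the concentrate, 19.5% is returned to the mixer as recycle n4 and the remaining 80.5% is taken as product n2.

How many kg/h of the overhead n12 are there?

Overall citric acid balance (none leaves overhead): citric acid in fresh feed = citric acid in product, i.e. 280×0.050 = (1−0.195)·n5·0.649.
n5 = 14/(0.649×0.805) = 26.797 kg/h.
Recycle n4 = 0.195×26.797 = 5.2254 kg/h.
Combined feed n11 = 280 + 5.2254 = 285.23 kg/h.
Overhead n12 = n11 − n5 = 285.23 − 26.797 = 258.43 kg/h.

258.4 kg/h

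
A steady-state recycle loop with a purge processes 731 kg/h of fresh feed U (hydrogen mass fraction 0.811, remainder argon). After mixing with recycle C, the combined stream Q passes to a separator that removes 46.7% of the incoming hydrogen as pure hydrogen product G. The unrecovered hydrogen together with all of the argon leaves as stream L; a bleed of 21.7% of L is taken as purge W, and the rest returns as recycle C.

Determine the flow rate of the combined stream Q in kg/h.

argon enters only via U and leaves only via the purge: 731×0.189 = 0.217×(argon in L), and the separator passes all argon, so argon in Q = argon in L = 636.68 kg/h.
hydrogen in Q: m_A = 731×0.811 + (1−0.217)·(1−0.467)·m_A, so m_A = 592.84/0.5827 = 1017.5 kg/h.
Q = 1017.5 + 636.68 = 1654.1 kg/h.

1654 kg/h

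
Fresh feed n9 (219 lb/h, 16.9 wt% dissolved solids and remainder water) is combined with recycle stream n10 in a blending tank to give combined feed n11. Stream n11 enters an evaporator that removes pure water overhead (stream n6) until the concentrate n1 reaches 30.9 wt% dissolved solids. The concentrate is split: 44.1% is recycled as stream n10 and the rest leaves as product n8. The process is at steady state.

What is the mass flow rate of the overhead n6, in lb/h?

99.22 lb/h

Overall dissolved solids balance (none leaves overhead): dissolved solids in fresh feed = dissolved solids in product, i.e. 219×0.169 = (1−0.441)·n1·0.309.
n1 = 37.011/(0.309×0.559) = 214.27 lb/h.
Recycle n10 = 0.441×214.27 = 94.493 lb/h.
Combined feed n11 = 219 + 94.493 = 313.49 lb/h.
Overhead n6 = n11 − n1 = 313.49 − 214.27 = 99.223 lb/h.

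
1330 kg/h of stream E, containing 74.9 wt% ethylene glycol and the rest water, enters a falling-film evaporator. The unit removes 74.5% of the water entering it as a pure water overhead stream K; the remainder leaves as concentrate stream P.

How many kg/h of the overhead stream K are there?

water entering = 1330×0.251 = 333.83 kg/h; overhead removed = 0.745×333.83 = 248.7 kg/h.

248.7 kg/h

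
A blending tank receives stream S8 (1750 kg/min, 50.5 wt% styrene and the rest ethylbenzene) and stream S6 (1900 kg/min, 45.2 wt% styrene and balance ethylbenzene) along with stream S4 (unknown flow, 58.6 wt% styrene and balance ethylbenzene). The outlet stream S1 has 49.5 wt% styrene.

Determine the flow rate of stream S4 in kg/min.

705.5 kg/min

Let S4 be the unknown flow. Total out = 3650 + S4.
styrene balance: 1742.6 + 0.586·S4 = 0.495·(3650 + S4)
(0.586 − 0.495)·S4 = 0.495×3650 − 1742.6 = 64.2
S4 = 64.2 / 0.091 = 705.49 kg/min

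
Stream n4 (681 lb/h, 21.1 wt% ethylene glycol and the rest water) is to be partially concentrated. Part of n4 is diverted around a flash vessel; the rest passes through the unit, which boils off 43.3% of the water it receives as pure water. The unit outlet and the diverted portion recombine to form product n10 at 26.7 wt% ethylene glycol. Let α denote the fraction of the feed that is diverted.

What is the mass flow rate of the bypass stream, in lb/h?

All 681×0.211 = 143.69 lb/h of ethylene glycol reaches n10, so n10 = 143.69/0.267 = 538.17 lb/h and vapour = 142.83 lb/h.
The evaporator receives (1−α)·681 of feed at 0.789 water and removes 0.433 of that water:
0.433×0.789×(1−α)×681 = 142.83
(1−α) = 142.83/232.65 = 0.6139;  α = 0.3861.
Bypass flow = 0.3861×681 = 262.92 lb/h.

262.9 lb/h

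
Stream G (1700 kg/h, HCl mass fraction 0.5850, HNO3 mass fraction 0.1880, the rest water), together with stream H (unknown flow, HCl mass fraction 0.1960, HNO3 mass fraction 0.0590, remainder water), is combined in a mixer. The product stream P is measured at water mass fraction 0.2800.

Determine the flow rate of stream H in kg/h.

193.8 kg/h

Let H be the unknown flow. Total out = 1700 + H.
water balance: 385.9 + 0.745·H = 0.280·(1700 + H)
(0.745 − 0.280)·H = 0.280×1700 − 385.9 = 90.1
H = 90.1 / 0.465 = 193.76 kg/h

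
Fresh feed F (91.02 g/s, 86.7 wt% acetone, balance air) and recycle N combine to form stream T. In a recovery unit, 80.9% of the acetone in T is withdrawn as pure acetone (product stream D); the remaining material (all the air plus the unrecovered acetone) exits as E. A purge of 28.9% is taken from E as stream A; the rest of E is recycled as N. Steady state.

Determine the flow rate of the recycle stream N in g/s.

air enters only via F and leaves only via the purge: 91.02×0.133 = 0.289×(air in E), and the recovery unit passes all air, so air in T = air in E = 41.888 g/s.
acetone in T: m_A = 91.02×0.867 + (1−0.289)·(1−0.809)·m_A, so m_A = 78.914/0.8642 = 91.315 g/s.
E = (1−0.809)×91.315 + 41.888 = 59.329 g/s.
Recycle N = (1−0.289)×59.329 = 42.183 g/s.

42.18 g/s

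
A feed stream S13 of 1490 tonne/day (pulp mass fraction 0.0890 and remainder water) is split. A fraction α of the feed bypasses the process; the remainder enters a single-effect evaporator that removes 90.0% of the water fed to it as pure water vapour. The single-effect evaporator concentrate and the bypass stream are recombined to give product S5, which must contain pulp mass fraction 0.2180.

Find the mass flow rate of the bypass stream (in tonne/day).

All 1490×0.089 = 132.61 tonne/day of pulp reaches S5, so S5 = 132.61/0.218 = 608.3 tonne/day and vapour = 881.7 tonne/day.
The evaporator receives (1−α)·1490 of feed at 0.911 water and removes 0.900 of that water:
0.900×0.911×(1−α)×1490 = 881.7
(1−α) = 881.7/1221.7 = 0.7217;  α = 0.2783.
Bypass flow = 0.2783×1490 = 414.63 tonne/day.

414.6 tonne/day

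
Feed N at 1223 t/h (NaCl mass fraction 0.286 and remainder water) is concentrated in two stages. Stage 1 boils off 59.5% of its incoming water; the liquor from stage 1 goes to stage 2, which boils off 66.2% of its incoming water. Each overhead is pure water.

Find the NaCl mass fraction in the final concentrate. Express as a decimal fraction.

water in feed = 1223×0.714 = 873.22 t/h.
After stage 1: water left = (1−0.595)×873.22 = 353.65; stream total = 703.43 t/h.
After stage 2: water left = (1−0.662)×353.65 = 119.54; final concentrate = 469.31 t/h.
NaCl fraction = 349.78/469.31 = 0.745.

0.745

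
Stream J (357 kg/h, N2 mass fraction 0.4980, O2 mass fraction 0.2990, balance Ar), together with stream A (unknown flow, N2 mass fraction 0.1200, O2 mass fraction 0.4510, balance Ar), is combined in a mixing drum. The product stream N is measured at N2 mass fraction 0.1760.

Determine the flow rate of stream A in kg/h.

2053 kg/h

Let A be the unknown flow. Total out = 357 + A.
N2 balance: 177.79 + 0.120·A = 0.176·(357 + A)
(0.120 − 0.176)·A = 0.176×357 − 177.79 = -114.95
A = -114.95 / -0.056 = 2052.8 kg/h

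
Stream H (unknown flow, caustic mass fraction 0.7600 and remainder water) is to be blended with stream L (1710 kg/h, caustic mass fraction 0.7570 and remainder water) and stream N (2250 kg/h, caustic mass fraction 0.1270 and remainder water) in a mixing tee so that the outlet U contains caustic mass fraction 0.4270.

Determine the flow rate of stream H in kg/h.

Let H be the unknown flow. Total out = 3960 + H.
caustic balance: 1580.2 + 0.760·H = 0.427·(3960 + H)
(0.760 − 0.427)·H = 0.427×3960 − 1580.2 = 110.7
H = 110.7 / 0.333 = 332.43 kg/h

332.4 kg/h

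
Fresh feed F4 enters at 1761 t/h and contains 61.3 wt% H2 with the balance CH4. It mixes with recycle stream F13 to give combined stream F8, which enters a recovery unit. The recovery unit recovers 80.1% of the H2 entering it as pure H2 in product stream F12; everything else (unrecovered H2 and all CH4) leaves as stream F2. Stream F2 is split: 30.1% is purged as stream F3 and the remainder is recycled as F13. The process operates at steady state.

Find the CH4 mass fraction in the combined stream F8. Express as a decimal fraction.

0.644

CH4 enters only via F4 and leaves only via the purge: 1761×0.387 = 0.301×(CH4 in F2), and the recovery unit passes all CH4, so CH4 in F8 = CH4 in F2 = 2264.1 t/h.
H2 in F8: m_A = 1761×0.613 + (1−0.301)·(1−0.801)·m_A, so m_A = 1079.5/0.8609 = 1253.9 t/h.
F8 = 1253.9 + 2264.1 = 3518.1 t/h.
CH4 fraction in F8 = 2264.1/3518.1 = 0.644.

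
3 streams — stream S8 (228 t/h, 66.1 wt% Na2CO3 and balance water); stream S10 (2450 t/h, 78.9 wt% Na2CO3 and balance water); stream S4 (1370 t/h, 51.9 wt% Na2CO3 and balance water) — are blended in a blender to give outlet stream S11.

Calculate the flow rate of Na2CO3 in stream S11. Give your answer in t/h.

2795 t/h

Na2CO3 out = Na2CO3 in = 228×0.661 + 2450×0.789 + 1370×0.519 = 2794.8 t/h.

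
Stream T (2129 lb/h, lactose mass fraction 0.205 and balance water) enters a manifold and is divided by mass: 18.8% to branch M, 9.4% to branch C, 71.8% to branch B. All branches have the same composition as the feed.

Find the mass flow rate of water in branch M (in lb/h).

Branch M total = 0.188×2129 = 400.25 lb/h.
water in M = 0.795×400.25 = 318.2 lb/h.

318.2 lb/h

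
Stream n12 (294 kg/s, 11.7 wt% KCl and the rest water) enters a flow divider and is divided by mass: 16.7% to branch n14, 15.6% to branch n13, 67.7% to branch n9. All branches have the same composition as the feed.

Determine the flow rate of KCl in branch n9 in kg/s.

23.29 kg/s

Branch n9 total = 0.677×294 = 199.04 kg/s.
KCl in n9 = 0.117×199.04 = 23.287 kg/s.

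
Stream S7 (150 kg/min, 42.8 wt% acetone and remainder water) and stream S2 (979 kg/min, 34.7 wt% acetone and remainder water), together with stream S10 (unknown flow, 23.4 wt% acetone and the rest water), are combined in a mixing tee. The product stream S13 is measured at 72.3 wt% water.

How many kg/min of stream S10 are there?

2120 kg/min

Let S10 be the unknown flow. Total out = 1129 + S10.
water balance: 725.09 + 0.766·S10 = 0.723·(1129 + S10)
(0.766 − 0.723)·S10 = 0.723×1129 − 725.09 = 91.18
S10 = 91.18 / 0.043 = 2120.5 kg/min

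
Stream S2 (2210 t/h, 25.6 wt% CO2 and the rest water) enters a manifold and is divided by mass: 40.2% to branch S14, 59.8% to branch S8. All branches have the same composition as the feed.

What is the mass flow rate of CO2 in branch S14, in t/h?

Branch S14 total = 0.402×2210 = 888.42 t/h.
CO2 in S14 = 0.256×888.42 = 227.44 t/h.

227.4 t/h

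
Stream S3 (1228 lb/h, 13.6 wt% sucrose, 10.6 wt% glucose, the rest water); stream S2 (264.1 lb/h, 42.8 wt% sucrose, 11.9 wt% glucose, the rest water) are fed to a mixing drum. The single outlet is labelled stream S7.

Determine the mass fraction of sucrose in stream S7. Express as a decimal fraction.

Total flow out = 1228 + 264.1 = 1492.1 lb/h.
sucrose in = 1228×0.136 + 264.1×0.428 = 280.04 lb/h.
sucrose mass fraction in S7 = 280.04/1492.1 = 0.1877.

0.1877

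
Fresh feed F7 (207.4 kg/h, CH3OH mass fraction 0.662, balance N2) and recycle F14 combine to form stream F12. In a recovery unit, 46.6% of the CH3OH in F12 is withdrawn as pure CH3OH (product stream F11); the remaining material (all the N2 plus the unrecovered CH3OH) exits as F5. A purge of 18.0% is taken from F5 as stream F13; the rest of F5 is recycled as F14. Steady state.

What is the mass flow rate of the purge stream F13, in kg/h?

N2 enters only via F7 and leaves only via the purge: 207.4×0.338 = 0.180×(N2 in F5), and the recovery unit passes all N2, so N2 in F12 = N2 in F5 = 389.45 kg/h.
CH3OH in F12: m_A = 207.4×0.662 + (1−0.180)·(1−0.466)·m_A, so m_A = 137.3/0.5621 = 244.25 kg/h.
F5 = (1−0.466)×244.25 + 389.45 = 519.88 kg/h.
Purge F13 = 0.180×519.88 = 93.579 kg/h.

93.58 kg/h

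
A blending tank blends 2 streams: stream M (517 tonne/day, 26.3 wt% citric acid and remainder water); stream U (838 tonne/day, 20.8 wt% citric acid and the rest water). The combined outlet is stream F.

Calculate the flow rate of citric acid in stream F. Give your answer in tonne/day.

310.3 tonne/day

citric acid out = citric acid in = 517×0.263 + 838×0.208 = 310.27 tonne/day.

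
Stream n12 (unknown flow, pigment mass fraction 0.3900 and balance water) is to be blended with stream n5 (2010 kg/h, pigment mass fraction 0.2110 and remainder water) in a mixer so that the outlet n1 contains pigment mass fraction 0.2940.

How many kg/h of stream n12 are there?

1738 kg/h

Let n12 be the unknown flow. Total out = 2010 + n12.
pigment balance: 424.11 + 0.390·n12 = 0.294·(2010 + n12)
(0.390 − 0.294)·n12 = 0.294×2010 − 424.11 = 166.83
n12 = 166.83 / 0.096 = 1737.8 kg/h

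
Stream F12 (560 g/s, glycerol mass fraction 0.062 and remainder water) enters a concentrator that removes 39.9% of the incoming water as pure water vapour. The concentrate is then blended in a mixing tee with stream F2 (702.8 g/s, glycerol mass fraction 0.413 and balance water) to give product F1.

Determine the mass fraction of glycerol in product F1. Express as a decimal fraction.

Vapour removed = 0.399×0.938×560 = 209.59 g/s; concentrate = 350.41 g/s.
glycerol reaching the mixer = 34.72 (from concentrate) + 702.8×0.413 = 324.98 g/s.
Product flow = 350.41 + 702.8 = 1053.2 g/s; glycerol fraction = 0.309.

0.309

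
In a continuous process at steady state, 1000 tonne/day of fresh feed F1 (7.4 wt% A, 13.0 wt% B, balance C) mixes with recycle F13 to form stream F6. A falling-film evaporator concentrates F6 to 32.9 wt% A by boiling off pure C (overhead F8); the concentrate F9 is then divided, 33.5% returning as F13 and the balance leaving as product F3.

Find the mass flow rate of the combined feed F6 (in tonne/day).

Overall A balance (none leaves overhead): A in fresh feed = A in product, i.e. 1000×0.074 = (1−0.335)·F9·0.329.
F9 = 74/(0.329×0.665) = 338.23 tonne/day.
Recycle F13 = 0.335×338.23 = 113.31 tonne/day.
Combined feed F6 = 1000 + 113.31 = 1113.3 tonne/day.

1113 tonne/day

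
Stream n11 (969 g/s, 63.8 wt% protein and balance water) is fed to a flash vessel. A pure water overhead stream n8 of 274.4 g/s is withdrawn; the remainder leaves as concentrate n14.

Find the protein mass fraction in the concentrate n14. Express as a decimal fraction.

protein is not removed: 969×0.638 = 618.22 g/s of protein enters n14.
Concentrate = 969 − 274.4 = 694.6 g/s.
Mass fraction = 618.22/694.6 = 0.890.

0.890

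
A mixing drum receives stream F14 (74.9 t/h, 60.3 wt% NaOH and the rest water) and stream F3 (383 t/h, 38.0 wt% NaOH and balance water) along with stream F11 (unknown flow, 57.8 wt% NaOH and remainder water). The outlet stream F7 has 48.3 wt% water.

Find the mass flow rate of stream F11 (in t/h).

754.6 t/h

Let F11 be the unknown flow. Total out = 457.9 + F11.
water balance: 267.2 + 0.422·F11 = 0.483·(457.9 + F11)
(0.422 − 0.483)·F11 = 0.483×457.9 − 267.2 = -46.03
F11 = -46.03 / -0.061 = 754.58 t/h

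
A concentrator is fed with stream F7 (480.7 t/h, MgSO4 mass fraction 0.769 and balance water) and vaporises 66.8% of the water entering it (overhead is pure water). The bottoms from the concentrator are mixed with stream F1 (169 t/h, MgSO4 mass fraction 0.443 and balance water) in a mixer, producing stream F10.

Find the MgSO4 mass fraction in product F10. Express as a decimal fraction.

0.772

Vapour removed = 0.668×0.231×480.7 = 74.176 t/h; concentrate = 406.52 t/h.
MgSO4 reaching the mixer = 369.66 (from concentrate) + 169×0.443 = 444.53 t/h.
Product flow = 406.52 + 169 = 575.52 t/h; MgSO4 fraction = 0.772.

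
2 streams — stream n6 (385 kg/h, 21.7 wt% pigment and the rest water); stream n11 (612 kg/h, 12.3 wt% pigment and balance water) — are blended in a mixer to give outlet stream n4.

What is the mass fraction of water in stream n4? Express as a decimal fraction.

Total flow out = 385 + 612 = 997 kg/h.
water in = 385×0.783 + 612×0.877 = 838.18 kg/h.
water mass fraction in n4 = 838.18/997 = 0.841.

0.841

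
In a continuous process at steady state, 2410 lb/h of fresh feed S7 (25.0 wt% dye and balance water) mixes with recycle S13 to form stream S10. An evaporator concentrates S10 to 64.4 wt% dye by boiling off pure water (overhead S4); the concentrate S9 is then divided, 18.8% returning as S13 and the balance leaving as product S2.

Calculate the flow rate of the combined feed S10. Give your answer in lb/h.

2627 lb/h

Overall dye balance (none leaves overhead): dye in fresh feed = dye in product, i.e. 2410×0.250 = (1−0.188)·S9·0.644.
S9 = 602.5/(0.644×0.812) = 1152.2 lb/h.
Recycle S13 = 0.188×1152.2 = 216.61 lb/h.
Combined feed S10 = 2410 + 216.61 = 2626.6 lb/h.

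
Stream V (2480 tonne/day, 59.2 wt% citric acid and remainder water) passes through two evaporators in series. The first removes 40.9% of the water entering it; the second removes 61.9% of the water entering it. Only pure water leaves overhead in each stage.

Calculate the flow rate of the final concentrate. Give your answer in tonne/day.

1696 tonne/day

water in feed = 2480×0.408 = 1011.8 tonne/day.
After stage 1: water left = (1−0.409)×1011.8 = 598; stream total = 2066.2 tonne/day.
After stage 2: water left = (1−0.619)×598 = 227.84; final concentrate = 1696 tonne/day.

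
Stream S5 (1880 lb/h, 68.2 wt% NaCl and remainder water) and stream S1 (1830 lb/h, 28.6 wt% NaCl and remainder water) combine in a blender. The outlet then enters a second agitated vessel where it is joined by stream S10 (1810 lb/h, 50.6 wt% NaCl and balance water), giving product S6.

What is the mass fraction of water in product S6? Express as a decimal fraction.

0.507

Overall, product flow = 5520 lb/h.
water in = 1880×0.318 + 1830×0.714 + 1810×0.494 = 2798.6 lb/h.
water fraction in S6 = 0.507.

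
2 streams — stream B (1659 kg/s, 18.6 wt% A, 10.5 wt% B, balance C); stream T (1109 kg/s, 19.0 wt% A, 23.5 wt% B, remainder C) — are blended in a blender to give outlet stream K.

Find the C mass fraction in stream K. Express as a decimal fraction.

Total flow out = 1659 + 1109 = 2768 kg/s.
C in = 1659×0.709 + 1109×0.575 = 1813.9 kg/s.
C mass fraction in K = 1813.9/2768 = 0.6553.

0.6553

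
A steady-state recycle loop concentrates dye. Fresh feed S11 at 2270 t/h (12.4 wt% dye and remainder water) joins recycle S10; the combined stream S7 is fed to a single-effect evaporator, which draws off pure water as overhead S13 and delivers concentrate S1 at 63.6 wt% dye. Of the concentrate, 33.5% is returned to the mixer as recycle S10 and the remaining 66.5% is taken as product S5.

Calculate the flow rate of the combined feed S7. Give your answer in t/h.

Overall dye balance (none leaves overhead): dye in fresh feed = dye in product, i.e. 2270×0.124 = (1−0.335)·S1·0.636.
S1 = 281.48/(0.636×0.665) = 665.53 t/h.
Recycle S10 = 0.335×665.53 = 222.95 t/h.
Combined feed S7 = 2270 + 222.95 = 2493 t/h.

2493 t/h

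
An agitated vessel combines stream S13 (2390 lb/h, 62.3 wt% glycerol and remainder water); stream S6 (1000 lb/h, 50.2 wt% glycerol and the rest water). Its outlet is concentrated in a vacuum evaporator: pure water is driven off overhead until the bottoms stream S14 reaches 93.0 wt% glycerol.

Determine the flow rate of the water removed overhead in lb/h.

1249 lb/h

glycerol entering = 2390×0.623 + 1000×0.502 = 1991 lb/h.
All glycerol reports to S14, so S14 = 1991/0.930 = 2140.8 lb/h.
Total feed = 3390 lb/h; overhead = 3390 − 2140.8 = 1249.2 lb/h.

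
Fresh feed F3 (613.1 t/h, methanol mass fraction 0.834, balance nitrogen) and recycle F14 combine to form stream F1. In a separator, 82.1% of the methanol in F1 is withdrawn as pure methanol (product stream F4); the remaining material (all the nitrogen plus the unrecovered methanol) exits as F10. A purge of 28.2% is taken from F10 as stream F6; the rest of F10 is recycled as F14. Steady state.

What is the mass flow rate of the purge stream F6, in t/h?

nitrogen enters only via F3 and leaves only via the purge: 613.1×0.166 = 0.282×(nitrogen in F10), and the separator passes all nitrogen, so nitrogen in F1 = nitrogen in F10 = 360.9 t/h.
methanol in F1: m_A = 613.1×0.834 + (1−0.282)·(1−0.821)·m_A, so m_A = 511.33/0.8715 = 586.73 t/h.
F10 = (1−0.821)×586.73 + 360.9 = 465.93 t/h.
Purge F6 = 0.282×465.93 = 131.39 t/h.

131.4 t/h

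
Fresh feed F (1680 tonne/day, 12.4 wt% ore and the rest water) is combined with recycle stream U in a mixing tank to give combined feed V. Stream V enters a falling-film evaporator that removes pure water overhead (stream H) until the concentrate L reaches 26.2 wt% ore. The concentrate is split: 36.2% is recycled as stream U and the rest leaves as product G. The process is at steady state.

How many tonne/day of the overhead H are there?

884.9 tonne/day

Overall ore balance (none leaves overhead): ore in fresh feed = ore in product, i.e. 1680×0.124 = (1−0.362)·L·0.262.
L = 208.32/(0.262×0.638) = 1246.3 tonne/day.
Recycle U = 0.362×1246.3 = 451.15 tonne/day.
Combined feed V = 1680 + 451.15 = 2131.1 tonne/day.
Overhead H = V − L = 2131.1 − 1246.3 = 884.89 tonne/day.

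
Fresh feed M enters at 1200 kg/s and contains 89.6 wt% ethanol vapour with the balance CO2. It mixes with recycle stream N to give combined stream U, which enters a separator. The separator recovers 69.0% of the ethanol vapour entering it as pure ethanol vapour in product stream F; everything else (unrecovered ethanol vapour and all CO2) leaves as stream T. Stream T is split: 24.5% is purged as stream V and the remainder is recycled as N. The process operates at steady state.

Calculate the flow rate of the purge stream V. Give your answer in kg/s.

231.4 kg/s

CO2 enters only via M and leaves only via the purge: 1200×0.104 = 0.245×(CO2 in T), and the separator passes all CO2, so CO2 in U = CO2 in T = 509.39 kg/s.
ethanol vapour in U: m_A = 1200×0.896 + (1−0.245)·(1−0.690)·m_A, so m_A = 1075.2/0.7659 = 1403.7 kg/s.
T = (1−0.690)×1403.7 + 509.39 = 944.55 kg/s.
Purge V = 0.245×944.55 = 231.41 kg/s.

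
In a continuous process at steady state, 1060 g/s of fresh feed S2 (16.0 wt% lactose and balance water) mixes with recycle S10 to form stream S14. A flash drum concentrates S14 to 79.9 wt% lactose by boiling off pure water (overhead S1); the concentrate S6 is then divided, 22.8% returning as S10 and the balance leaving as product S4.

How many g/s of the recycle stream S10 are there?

Overall lactose balance (none leaves overhead): lactose in fresh feed = lactose in product, i.e. 1060×0.160 = (1−0.228)·S6·0.799.
S6 = 169.6/(0.799×0.772) = 274.96 g/s.
Recycle S10 = 0.228×274.96 = 62.69 g/s.

62.69 g/s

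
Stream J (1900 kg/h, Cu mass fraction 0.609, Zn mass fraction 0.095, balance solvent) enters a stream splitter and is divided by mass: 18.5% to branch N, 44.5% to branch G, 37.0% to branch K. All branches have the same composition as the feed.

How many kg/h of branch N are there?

Branch N flow = 0.185×1900 = 351.5 kg/h.

351.5 kg/h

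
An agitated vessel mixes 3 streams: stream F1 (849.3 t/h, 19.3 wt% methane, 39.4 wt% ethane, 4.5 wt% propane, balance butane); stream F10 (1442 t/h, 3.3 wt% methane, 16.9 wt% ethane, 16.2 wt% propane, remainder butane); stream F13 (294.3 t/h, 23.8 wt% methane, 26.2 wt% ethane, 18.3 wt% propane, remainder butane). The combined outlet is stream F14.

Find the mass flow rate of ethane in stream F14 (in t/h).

655.4 t/h

ethane out = ethane in = 849.3×0.394 + 1442×0.169 + 294.3×0.262 = 655.43 t/h.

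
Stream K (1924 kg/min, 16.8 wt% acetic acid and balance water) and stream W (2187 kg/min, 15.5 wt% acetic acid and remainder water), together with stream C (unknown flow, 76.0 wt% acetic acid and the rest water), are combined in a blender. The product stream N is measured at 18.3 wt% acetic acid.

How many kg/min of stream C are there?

156.1 kg/min

Let C be the unknown flow. Total out = 4111 + C.
acetic acid balance: 662.22 + 0.760·C = 0.183·(4111 + C)
(0.760 − 0.183)·C = 0.183×4111 − 662.22 = 90.096
C = 90.096 / 0.577 = 156.15 kg/min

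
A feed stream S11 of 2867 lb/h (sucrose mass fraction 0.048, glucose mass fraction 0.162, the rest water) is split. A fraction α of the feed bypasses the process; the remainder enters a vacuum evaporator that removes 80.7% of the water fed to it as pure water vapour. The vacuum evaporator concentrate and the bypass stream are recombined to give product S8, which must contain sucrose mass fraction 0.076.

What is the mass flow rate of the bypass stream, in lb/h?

1210 lb/h

All 2867×0.048 = 137.62 lb/h of sucrose reaches S8, so S8 = 137.62/0.076 = 1810.7 lb/h and vapour = 1056.3 lb/h.
The evaporator receives (1−α)·2867 of feed at 0.790 water and removes 0.807 of that water:
0.807×0.790×(1−α)×2867 = 1056.3
(1−α) = 1056.3/1827.8 = 0.5779;  α = 0.4221.
Bypass flow = 0.4221×2867 = 1210.2 lb/h.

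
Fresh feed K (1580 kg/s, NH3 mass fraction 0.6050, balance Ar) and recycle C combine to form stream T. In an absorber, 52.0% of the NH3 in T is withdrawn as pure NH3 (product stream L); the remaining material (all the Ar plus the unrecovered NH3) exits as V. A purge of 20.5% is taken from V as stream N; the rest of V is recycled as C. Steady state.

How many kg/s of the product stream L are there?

NH3 in T: m_A = 1580×0.605 + (1−0.205)·(1−0.520)·m_A, so m_A = 955.9/0.6184 = 1545.8 kg/s.
Product L = 0.520×1545.8 = 803.8 kg/s.

803.8 kg/s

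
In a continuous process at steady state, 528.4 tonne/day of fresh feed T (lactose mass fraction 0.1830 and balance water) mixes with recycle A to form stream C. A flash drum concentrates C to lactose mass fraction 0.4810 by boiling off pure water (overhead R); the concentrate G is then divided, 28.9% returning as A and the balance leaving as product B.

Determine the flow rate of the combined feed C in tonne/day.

Overall lactose balance (none leaves overhead): lactose in fresh feed = lactose in product, i.e. 528.4×0.183 = (1−0.289)·G·0.481.
G = 96.697/(0.481×0.711) = 282.75 tonne/day.
Recycle A = 0.289×282.75 = 81.714 tonne/day.
Combined feed C = 528.4 + 81.714 = 610.11 tonne/day.

610.1 tonne/day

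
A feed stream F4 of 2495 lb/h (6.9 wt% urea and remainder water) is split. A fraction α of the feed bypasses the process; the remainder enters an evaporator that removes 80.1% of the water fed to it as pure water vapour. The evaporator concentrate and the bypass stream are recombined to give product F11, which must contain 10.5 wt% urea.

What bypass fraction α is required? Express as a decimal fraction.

0.540

All 2495×0.069 = 172.16 lb/h of urea reaches F11, so F11 = 172.16/0.105 = 1639.6 lb/h and vapour = 855.43 lb/h.
The evaporator receives (1−α)·2495 of feed at 0.931 water and removes 0.801 of that water:
0.801×0.931×(1−α)×2495 = 855.43
(1−α) = 855.43/1860.6 = 0.4598;  α = 0.5402.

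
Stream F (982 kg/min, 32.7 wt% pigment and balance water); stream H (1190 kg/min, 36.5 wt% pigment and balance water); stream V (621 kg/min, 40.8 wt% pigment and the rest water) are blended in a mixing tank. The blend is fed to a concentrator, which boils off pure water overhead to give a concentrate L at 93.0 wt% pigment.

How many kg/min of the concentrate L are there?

pigment entering = 982×0.327 + 1190×0.365 + 621×0.408 = 1008.8 kg/min.
All pigment reports to L, so L = 1008.8/0.930 = 1084.8 kg/min.

1085 kg/min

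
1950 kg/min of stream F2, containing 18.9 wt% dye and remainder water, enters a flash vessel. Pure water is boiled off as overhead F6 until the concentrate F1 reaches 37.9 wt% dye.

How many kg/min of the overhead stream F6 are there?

dye is conserved: 1950×0.189 = 368.55 kg/min all reports to the concentrate.
Concentrate = 368.55/(target fraction) = 972.43 kg/min.
Overhead = 1950 − 972.43 = 977.57 kg/min.

977.6 kg/min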